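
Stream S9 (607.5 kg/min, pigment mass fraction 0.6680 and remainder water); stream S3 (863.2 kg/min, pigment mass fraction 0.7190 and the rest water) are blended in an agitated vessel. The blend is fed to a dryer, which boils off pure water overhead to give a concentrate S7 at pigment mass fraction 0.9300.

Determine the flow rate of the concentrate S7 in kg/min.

pigment entering = 607.5×0.668 + 863.2×0.719 = 1026.5 kg/min.
All pigment reports to S7, so S7 = 1026.5/0.930 = 1103.7 kg/min.

1104 kg/min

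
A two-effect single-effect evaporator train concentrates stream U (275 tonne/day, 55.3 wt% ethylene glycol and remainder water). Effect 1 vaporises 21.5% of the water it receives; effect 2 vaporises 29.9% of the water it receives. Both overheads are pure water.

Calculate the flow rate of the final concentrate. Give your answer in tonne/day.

219.7 tonne/day

water in feed = 275×0.447 = 122.92 tonne/day.
After stage 1: water left = (1−0.215)×122.92 = 96.496; stream total = 248.57 tonne/day.
After stage 2: water left = (1−0.299)×96.496 = 67.644; final concentrate = 219.72 tonne/day.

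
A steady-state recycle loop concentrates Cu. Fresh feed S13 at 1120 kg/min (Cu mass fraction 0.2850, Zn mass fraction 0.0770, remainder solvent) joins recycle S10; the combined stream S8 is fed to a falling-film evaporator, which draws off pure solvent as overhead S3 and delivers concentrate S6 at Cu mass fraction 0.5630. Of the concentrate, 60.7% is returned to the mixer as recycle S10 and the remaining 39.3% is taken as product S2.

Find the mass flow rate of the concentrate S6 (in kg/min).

Overall Cu balance (none leaves overhead): Cu in fresh feed = Cu in product, i.e. 1120×0.285 = (1−0.607)·S6·0.563.
S6 = 319.2/(0.563×0.393) = 1442.7 kg/min.

1443 kg/min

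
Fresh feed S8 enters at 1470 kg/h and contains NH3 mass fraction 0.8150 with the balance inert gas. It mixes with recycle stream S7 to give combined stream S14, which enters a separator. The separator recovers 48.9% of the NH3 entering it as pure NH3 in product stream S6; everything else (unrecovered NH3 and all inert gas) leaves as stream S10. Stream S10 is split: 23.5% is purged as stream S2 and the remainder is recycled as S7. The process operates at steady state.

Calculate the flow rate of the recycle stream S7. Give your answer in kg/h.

1654 kg/h

inert gas enters only via S8 and leaves only via the purge: 1470×0.185 = 0.235×(inert gas in S10), and the separator passes all inert gas, so inert gas in S14 = inert gas in S10 = 1157.2 kg/h.
NH3 in S14: m_A = 1470×0.815 + (1−0.235)·(1−0.489)·m_A, so m_A = 1198/0.6091 = 1967 kg/h.
S10 = (1−0.489)×1967 + 1157.2 = 2162.4 kg/h.
Recycle S7 = (1−0.235)×2162.4 = 1654.2 kg/h.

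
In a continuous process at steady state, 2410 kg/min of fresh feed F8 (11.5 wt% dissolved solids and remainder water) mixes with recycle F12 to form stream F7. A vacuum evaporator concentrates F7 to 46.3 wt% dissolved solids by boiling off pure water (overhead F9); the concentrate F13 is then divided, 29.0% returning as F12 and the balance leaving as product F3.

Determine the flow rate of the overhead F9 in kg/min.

Overall dissolved solids balance (none leaves overhead): dissolved solids in fresh feed = dissolved solids in product, i.e. 2410×0.115 = (1−0.290)·F13·0.463.
F13 = 277.15/(0.463×0.710) = 843.09 kg/min.
Recycle F12 = 0.290×843.09 = 244.5 kg/min.
Combined feed F7 = 2410 + 244.5 = 2654.5 kg/min.
Overhead F9 = F7 − F13 = 2654.5 − 843.09 = 1811.4 kg/min.

1811 kg/min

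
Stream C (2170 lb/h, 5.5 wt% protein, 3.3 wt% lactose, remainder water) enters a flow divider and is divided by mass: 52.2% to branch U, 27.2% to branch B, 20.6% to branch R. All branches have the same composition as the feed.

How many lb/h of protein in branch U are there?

62.3 lb/h

Branch U total = 0.522×2170 = 1132.7 lb/h.
protein in U = 0.055×1132.7 = 62.301 lb/h.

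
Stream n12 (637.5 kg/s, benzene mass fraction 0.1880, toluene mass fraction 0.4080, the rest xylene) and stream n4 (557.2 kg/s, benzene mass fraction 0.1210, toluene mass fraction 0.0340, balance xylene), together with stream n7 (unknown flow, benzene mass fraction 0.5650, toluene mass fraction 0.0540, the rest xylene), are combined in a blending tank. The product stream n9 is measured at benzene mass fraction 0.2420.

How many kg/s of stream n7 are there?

315.3 kg/s

Let n7 be the unknown flow. Total out = 1194.7 + n7.
benzene balance: 187.27 + 0.565·n7 = 0.242·(1194.7 + n7)
(0.565 − 0.242)·n7 = 0.242×1194.7 − 187.27 = 101.85
n7 = 101.85 / 0.323 = 315.31 kg/s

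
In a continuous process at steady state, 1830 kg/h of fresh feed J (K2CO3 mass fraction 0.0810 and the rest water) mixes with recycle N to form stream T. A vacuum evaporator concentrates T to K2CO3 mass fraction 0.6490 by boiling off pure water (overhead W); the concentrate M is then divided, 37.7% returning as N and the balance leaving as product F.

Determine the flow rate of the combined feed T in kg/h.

1968 kg/h

Overall K2CO3 balance (none leaves overhead): K2CO3 in fresh feed = K2CO3 in product, i.e. 1830×0.081 = (1−0.377)·M·0.649.
M = 148.23/(0.649×0.623) = 366.61 kg/h.
Recycle N = 0.377×366.61 = 138.21 kg/h.
Combined feed T = 1830 + 138.21 = 1968.2 kg/h.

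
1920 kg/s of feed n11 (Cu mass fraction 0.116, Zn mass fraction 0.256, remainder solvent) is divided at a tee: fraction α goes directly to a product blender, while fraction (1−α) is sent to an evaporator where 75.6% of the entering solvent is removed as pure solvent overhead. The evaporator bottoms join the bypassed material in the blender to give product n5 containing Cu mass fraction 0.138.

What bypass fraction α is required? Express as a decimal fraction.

All 1920×0.116 = 222.72 kg/s of Cu reaches n5, so n5 = 222.72/0.138 = 1613.9 kg/s and vapour = 306.09 kg/s.
The evaporator receives (1−α)·1920 of feed at 0.628 solvent and removes 0.756 of that solvent:
0.756×0.628×(1−α)×1920 = 306.09
(1−α) = 306.09/911.55 = 0.3358;  α = 0.6642.

0.664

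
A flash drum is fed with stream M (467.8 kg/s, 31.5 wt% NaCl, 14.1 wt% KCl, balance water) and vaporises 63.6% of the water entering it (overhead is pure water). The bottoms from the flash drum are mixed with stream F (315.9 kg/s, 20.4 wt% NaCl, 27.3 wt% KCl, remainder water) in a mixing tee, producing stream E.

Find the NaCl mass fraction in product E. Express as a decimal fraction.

Vapour removed = 0.636×0.544×467.8 = 161.85 kg/s; concentrate = 305.95 kg/s.
NaCl reaching the mixer = 147.36 (from concentrate) + 315.9×0.204 = 211.8 kg/s.
Product flow = 305.95 + 315.9 = 621.85 kg/s; NaCl fraction = 0.341.

0.341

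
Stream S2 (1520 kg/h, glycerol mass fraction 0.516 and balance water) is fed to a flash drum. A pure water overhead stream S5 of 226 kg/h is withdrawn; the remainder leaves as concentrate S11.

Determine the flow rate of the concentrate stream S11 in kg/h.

1294 kg/h

Concentrate = 1520 − 226 = 1294 kg/h.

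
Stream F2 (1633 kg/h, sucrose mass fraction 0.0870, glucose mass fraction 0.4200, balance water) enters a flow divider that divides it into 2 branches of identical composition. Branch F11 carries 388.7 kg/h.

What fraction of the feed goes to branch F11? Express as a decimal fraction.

Fraction to F11 = 388.7/1633 = 0.2380.

0.238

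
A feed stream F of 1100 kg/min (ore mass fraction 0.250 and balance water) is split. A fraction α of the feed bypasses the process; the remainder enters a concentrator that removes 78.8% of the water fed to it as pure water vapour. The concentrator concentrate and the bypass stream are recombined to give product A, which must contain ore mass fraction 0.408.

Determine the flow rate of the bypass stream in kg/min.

379.2 kg/min

All 1100×0.250 = 275 kg/min of ore reaches A, so A = 275/0.408 = 674.02 kg/min and vapour = 425.98 kg/min.
The evaporator receives (1−α)·1100 of feed at 0.750 water and removes 0.788 of that water:
0.788×0.750×(1−α)×1100 = 425.98
(1−α) = 425.98/650.1 = 0.6553;  α = 0.3447.
Bypass flow = 0.3447×1100 = 379.22 kg/min.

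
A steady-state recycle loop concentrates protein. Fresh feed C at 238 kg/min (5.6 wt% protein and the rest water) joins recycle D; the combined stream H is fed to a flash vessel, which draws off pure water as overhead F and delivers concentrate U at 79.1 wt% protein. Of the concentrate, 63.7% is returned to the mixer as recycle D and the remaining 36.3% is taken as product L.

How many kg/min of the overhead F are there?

221.2 kg/min

Overall protein balance (none leaves overhead): protein in fresh feed = protein in product, i.e. 238×0.056 = (1−0.637)·U·0.791.
U = 13.328/(0.791×0.363) = 46.418 kg/min.
Recycle D = 0.637×46.418 = 29.568 kg/min.
Combined feed H = 238 + 29.568 = 267.57 kg/min.
Overhead F = H − U = 267.57 − 46.418 = 221.15 kg/min.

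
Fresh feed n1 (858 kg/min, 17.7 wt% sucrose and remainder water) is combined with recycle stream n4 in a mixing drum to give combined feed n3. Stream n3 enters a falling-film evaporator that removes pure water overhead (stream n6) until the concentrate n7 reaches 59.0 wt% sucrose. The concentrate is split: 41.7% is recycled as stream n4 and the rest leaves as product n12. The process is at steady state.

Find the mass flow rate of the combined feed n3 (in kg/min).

Overall sucrose balance (none leaves overhead): sucrose in fresh feed = sucrose in product, i.e. 858×0.177 = (1−0.417)·n7·0.590.
n7 = 151.87/(0.590×0.583) = 441.51 kg/min.
Recycle n4 = 0.417×441.51 = 184.11 kg/min.
Combined feed n3 = 858 + 184.11 = 1042.1 kg/min.

1042 kg/min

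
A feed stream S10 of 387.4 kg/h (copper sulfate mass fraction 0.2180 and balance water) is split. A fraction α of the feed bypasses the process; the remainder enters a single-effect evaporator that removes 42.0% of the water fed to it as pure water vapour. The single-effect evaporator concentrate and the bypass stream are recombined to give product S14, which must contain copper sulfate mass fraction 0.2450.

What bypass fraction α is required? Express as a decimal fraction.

0.664

All 387.4×0.218 = 84.453 kg/h of copper sulfate reaches S14, so S14 = 84.453/0.245 = 344.71 kg/h and vapour = 42.693 kg/h.
The evaporator receives (1−α)·387.4 of feed at 0.782 water and removes 0.420 of that water:
0.420×0.782×(1−α)×387.4 = 42.693
(1−α) = 42.693/127.24 = 0.3355;  α = 0.6645.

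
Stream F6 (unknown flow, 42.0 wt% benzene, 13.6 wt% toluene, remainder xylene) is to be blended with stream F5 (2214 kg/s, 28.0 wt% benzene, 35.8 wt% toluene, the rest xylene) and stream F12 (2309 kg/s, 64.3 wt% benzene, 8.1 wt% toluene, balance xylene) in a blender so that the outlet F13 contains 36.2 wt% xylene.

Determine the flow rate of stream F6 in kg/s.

2422 kg/s

Let F6 be the unknown flow. Total out = 4523 + F6.
xylene balance: 1438.8 + 0.444·F6 = 0.362·(4523 + F6)
(0.444 − 0.362)·F6 = 0.362×4523 − 1438.8 = 198.57
F6 = 198.57 / 0.082 = 2421.6 kg/s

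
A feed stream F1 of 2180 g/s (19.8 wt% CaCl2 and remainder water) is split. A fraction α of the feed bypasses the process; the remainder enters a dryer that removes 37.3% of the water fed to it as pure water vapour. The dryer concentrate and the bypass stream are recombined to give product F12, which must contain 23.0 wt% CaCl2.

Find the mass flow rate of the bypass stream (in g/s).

1166 g/s

All 2180×0.198 = 431.64 g/s of CaCl2 reaches F12, so F12 = 431.64/0.230 = 1876.7 g/s and vapour = 303.3 g/s.
The evaporator receives (1−α)·2180 of feed at 0.802 water and removes 0.373 of that water:
0.373×0.802×(1−α)×2180 = 303.3
(1−α) = 303.3/652.14 = 0.4651;  α = 0.5349.
Bypass flow = 0.5349×2180 = 1166.1 g/s.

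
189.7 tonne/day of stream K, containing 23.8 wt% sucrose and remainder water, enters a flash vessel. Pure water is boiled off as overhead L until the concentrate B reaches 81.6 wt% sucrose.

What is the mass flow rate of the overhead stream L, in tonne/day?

sucrose is conserved: 189.7×0.238 = 45.149 tonne/day all reports to the concentrate.
Concentrate = 45.149/(target fraction) = 55.329 tonne/day.
Overhead = 189.7 − 55.329 = 134.37 tonne/day.

134.4 tonne/day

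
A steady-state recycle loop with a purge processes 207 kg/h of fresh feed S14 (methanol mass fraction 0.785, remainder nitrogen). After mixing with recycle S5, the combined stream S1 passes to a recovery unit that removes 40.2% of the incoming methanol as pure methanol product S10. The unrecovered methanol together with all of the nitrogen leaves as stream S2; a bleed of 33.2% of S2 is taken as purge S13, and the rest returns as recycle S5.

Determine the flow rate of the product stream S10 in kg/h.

methanol in S1: m_A = 207×0.785 + (1−0.332)·(1−0.402)·m_A, so m_A = 162.5/0.6005 = 270.58 kg/h.
Product S10 = 0.402×270.58 = 108.77 kg/h.

108.8 kg/h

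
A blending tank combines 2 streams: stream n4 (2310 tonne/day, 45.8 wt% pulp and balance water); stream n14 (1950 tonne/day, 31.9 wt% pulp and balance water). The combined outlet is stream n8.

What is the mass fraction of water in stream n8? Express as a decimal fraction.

Total flow out = 2310 + 1950 = 4260 tonne/day.
water in = 2310×0.542 + 1950×0.681 = 2580 tonne/day.
water mass fraction in n8 = 2580/4260 = 0.6056.

0.6056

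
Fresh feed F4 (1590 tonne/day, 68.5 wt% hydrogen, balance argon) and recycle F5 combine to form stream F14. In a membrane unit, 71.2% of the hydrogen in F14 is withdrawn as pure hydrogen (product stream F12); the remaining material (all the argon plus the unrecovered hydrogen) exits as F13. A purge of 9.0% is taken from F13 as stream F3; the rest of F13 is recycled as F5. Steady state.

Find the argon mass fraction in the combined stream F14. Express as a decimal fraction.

argon enters only via F4 and leaves only via the purge: 1590×0.315 = 0.090×(argon in F13), and the membrane unit passes all argon, so argon in F14 = argon in F13 = 5565 tonne/day.
hydrogen in F14: m_A = 1590×0.685 + (1−0.090)·(1−0.712)·m_A, so m_A = 1089.2/0.7379 = 1476 tonne/day.
F14 = 1476 + 5565 = 7041 tonne/day.
argon fraction in F14 = 5565/7041 = 0.7904.

0.7904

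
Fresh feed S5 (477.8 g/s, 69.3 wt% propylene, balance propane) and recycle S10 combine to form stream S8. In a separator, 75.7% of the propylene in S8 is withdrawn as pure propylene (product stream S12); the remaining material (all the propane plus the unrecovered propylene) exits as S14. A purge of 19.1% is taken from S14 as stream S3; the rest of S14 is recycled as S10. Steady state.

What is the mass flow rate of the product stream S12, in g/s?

312 g/s

propylene in S8: m_A = 477.8×0.693 + (1−0.191)·(1−0.757)·m_A, so m_A = 331.12/0.8034 = 412.14 g/s.
Product S12 = 0.757×412.14 = 311.99 g/s.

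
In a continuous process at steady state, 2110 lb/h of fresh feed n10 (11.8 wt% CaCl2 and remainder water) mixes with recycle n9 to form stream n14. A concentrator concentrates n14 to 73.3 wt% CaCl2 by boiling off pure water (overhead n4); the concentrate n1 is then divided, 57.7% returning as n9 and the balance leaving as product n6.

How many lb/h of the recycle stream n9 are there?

463.3 lb/h

Overall CaCl2 balance (none leaves overhead): CaCl2 in fresh feed = CaCl2 in product, i.e. 2110×0.118 = (1−0.577)·n1·0.733.
n1 = 248.98/(0.733×0.423) = 803.01 lb/h.
Recycle n9 = 0.577×803.01 = 463.34 lb/h.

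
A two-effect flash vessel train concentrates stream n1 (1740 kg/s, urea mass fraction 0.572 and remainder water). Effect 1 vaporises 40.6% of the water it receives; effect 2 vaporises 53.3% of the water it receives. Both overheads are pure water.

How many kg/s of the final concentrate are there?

water in feed = 1740×0.428 = 744.72 kg/s.
After stage 1: water left = (1−0.406)×744.72 = 442.36; stream total = 1437.6 kg/s.
After stage 2: water left = (1−0.533)×442.36 = 206.58; final concentrate = 1201.9 kg/s.

1202 kg/s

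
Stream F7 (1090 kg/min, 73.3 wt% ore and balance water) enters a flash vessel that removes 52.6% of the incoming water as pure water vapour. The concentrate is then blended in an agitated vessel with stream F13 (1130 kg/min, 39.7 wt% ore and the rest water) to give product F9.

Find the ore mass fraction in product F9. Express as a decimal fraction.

0.6036

Vapour removed = 0.526×0.267×1090 = 153.08 kg/min; concentrate = 936.92 kg/min.
ore reaching the mixer = 798.97 (from concentrate) + 1130×0.397 = 1247.6 kg/min.
Product flow = 936.92 + 1130 = 2066.9 kg/min; ore fraction = 0.6036.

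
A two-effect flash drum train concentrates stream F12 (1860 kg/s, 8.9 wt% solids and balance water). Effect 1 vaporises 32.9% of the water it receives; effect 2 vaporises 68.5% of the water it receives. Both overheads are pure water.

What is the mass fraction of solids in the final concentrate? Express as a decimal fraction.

water in feed = 1860×0.911 = 1694.5 kg/s.
After stage 1: water left = (1−0.329)×1694.5 = 1137; stream total = 1302.5 kg/s.
After stage 2: water left = (1−0.685)×1137 = 358.15; final concentrate = 523.69 kg/s.
solids fraction = 165.54/523.69 = 0.316.

0.316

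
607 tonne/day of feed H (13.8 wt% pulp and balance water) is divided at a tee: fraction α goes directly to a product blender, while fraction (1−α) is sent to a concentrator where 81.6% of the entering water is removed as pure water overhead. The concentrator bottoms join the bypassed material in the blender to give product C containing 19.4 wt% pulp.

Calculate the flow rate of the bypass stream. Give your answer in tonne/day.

357.9 tonne/day

All 607×0.138 = 83.766 tonne/day of pulp reaches C, so C = 83.766/0.194 = 431.78 tonne/day and vapour = 175.22 tonne/day.
The evaporator receives (1−α)·607 of feed at 0.862 water and removes 0.816 of that water:
0.816×0.862×(1−α)×607 = 175.22
(1−α) = 175.22/426.96 = 0.4104;  α = 0.5896.
Bypass flow = 0.5896×607 = 357.9 tonne/day.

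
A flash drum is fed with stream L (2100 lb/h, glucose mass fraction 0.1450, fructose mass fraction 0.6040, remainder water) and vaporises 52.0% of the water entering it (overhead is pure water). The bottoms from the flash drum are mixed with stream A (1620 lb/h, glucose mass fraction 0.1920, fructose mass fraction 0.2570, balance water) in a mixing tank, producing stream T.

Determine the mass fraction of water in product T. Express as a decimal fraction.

0.3325

Vapour removed = 0.520×0.251×2100 = 274.09 lb/h; concentrate = 1825.9 lb/h.
water reaching the mixer = 253.01 (from concentrate) + 1620×0.551 = 1145.6 lb/h.
Product flow = 1825.9 + 1620 = 3445.9 lb/h; water fraction = 0.3325.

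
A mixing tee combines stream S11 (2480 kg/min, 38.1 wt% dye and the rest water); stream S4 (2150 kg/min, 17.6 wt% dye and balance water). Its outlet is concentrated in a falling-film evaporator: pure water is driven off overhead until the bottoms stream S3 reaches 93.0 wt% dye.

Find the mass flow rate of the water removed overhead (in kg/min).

3207 kg/min

dye entering = 2480×0.381 + 2150×0.176 = 1323.3 kg/min.
All dye reports to S3, so S3 = 1323.3/0.930 = 1422.9 kg/min.
Total feed = 4630 kg/min; overhead = 4630 − 1422.9 = 3207.1 kg/min.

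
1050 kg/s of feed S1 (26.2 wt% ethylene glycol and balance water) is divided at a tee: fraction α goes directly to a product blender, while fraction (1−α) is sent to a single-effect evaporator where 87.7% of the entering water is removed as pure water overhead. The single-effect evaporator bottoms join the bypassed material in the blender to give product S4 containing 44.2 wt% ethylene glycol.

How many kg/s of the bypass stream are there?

All 1050×0.262 = 275.1 kg/s of ethylene glycol reaches S4, so S4 = 275.1/0.442 = 622.4 kg/s and vapour = 427.6 kg/s.
The evaporator receives (1−α)·1050 of feed at 0.738 water and removes 0.877 of that water:
0.877×0.738×(1−α)×1050 = 427.6
(1−α) = 427.6/679.59 = 0.6292;  α = 0.3708.
Bypass flow = 0.3708×1050 = 389.33 kg/s.

389.3 kg/s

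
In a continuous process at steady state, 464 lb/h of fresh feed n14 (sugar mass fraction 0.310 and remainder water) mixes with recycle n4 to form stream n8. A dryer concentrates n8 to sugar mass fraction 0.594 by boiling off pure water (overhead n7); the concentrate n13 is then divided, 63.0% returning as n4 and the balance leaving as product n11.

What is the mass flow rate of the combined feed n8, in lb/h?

876.3 lb/h

Overall sugar balance (none leaves overhead): sugar in fresh feed = sugar in product, i.e. 464×0.310 = (1−0.630)·n13·0.594.
n13 = 143.84/(0.594×0.370) = 654.47 lb/h.
Recycle n4 = 0.630×654.47 = 412.32 lb/h.
Combined feed n8 = 464 + 412.32 = 876.32 lb/h.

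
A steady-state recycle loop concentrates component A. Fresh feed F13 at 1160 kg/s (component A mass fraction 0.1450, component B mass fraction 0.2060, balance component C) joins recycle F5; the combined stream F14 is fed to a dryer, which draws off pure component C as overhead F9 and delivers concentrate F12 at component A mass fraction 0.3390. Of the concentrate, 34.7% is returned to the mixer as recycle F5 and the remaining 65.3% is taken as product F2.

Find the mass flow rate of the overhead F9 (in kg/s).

Overall component A balance (none leaves overhead): component A in fresh feed = component A in product, i.e. 1160×0.145 = (1−0.347)·F12·0.339.
F12 = 168.2/(0.339×0.653) = 759.82 kg/s.
Recycle F5 = 0.347×759.82 = 263.66 kg/s.
Combined feed F14 = 1160 + 263.66 = 1423.7 kg/s.
Overhead F9 = F14 − F12 = 1423.7 − 759.82 = 663.83 kg/s.

663.8 kg/s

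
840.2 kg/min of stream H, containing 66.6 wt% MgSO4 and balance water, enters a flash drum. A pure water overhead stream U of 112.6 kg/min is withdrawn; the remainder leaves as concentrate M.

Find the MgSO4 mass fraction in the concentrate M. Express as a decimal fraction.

MgSO4 is not removed: 840.2×0.666 = 559.57 kg/min of MgSO4 enters M.
Concentrate = 840.2 − 112.6 = 727.6 kg/min.
Mass fraction = 559.57/727.6 = 0.769.

0.769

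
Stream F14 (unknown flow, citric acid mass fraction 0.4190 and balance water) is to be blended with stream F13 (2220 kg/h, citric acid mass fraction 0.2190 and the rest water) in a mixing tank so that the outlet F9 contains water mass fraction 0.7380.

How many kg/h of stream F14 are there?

Let F14 be the unknown flow. Total out = 2220 + F14.
water balance: 1733.8 + 0.581·F14 = 0.738·(2220 + F14)
(0.581 − 0.738)·F14 = 0.738×2220 − 1733.8 = -95.46
F14 = -95.46 / -0.157 = 608.03 kg/h

608 kg/h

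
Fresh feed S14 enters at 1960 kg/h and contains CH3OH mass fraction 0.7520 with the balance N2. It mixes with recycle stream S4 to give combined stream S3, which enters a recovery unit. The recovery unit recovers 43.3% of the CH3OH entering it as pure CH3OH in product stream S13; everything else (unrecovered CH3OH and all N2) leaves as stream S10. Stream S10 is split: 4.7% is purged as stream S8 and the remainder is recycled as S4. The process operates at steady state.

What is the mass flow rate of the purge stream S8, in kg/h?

571.5 kg/h

N2 enters only via S14 and leaves only via the purge: 1960×0.248 = 0.047×(N2 in S10), and the recovery unit passes all N2, so N2 in S3 = N2 in S10 = 10342 kg/h.
CH3OH in S3: m_A = 1960×0.752 + (1−0.047)·(1−0.433)·m_A, so m_A = 1473.9/0.4596 = 3206.6 kg/h.
S10 = (1−0.433)×3206.6 + 10342 = 12160 kg/h.
Purge S8 = 0.047×12160 = 571.53 kg/h.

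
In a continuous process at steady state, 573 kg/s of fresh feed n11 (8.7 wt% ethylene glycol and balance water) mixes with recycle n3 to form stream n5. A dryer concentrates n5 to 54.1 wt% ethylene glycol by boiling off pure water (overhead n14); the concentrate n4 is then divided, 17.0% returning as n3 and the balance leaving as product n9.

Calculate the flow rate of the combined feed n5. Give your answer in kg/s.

591.9 kg/s

Overall ethylene glycol balance (none leaves overhead): ethylene glycol in fresh feed = ethylene glycol in product, i.e. 573×0.087 = (1−0.170)·n4·0.541.
n4 = 49.851/(0.541×0.830) = 111.02 kg/s.
Recycle n3 = 0.170×111.02 = 18.873 kg/s.
Combined feed n5 = 573 + 18.873 = 591.87 kg/s.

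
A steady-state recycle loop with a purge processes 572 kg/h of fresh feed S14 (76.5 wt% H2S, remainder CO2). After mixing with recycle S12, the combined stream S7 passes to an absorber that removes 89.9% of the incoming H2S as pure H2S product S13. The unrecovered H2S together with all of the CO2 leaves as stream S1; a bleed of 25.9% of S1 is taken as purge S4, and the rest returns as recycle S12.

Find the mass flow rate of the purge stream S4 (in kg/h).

146.8 kg/h

CO2 enters only via S14 and leaves only via the purge: 572×0.235 = 0.259×(CO2 in S1), and the absorber passes all CO2, so CO2 in S7 = CO2 in S1 = 519 kg/h.
H2S in S7: m_A = 572×0.765 + (1−0.259)·(1−0.899)·m_A, so m_A = 437.58/0.9252 = 472.98 kg/h.
S1 = (1−0.899)×472.98 + 519 = 566.77 kg/h.
Purge S4 = 0.259×566.77 = 146.79 kg/h.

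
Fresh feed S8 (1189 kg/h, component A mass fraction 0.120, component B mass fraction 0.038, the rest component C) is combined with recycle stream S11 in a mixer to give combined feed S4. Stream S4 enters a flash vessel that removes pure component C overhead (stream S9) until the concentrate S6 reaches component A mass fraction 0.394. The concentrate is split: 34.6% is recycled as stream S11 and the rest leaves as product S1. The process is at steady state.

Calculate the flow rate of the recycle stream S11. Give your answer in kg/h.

191.6 kg/h

Overall component A balance (none leaves overhead): component A in fresh feed = component A in product, i.e. 1189×0.120 = (1−0.346)·S6·0.394.
S6 = 142.68/(0.394×0.654) = 553.72 kg/h.
Recycle S11 = 0.346×553.72 = 191.59 kg/h.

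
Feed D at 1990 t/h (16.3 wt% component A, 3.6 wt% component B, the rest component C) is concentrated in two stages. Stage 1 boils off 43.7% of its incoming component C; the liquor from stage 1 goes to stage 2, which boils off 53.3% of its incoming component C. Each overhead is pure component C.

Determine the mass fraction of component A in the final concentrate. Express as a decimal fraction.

0.398

component C in feed = 1990×0.801 = 1594 t/h.
After stage 1: component C left = (1−0.437)×1594 = 897.42; stream total = 1293.4 t/h.
After stage 2: component C left = (1−0.533)×897.42 = 419.09; final concentrate = 815.1 t/h.
component A fraction = 324.37/815.1 = 0.398.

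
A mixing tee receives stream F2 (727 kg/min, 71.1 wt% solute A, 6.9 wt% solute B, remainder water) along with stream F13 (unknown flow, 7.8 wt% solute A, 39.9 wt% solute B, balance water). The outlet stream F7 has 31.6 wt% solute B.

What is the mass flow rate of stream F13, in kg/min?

Let F13 be the unknown flow. Total out = 727 + F13.
solute B balance: 50.163 + 0.399·F13 = 0.316·(727 + F13)
(0.399 − 0.316)·F13 = 0.316×727 − 50.163 = 179.57
F13 = 179.57 / 0.083 = 2163.5 kg/min

2163 kg/min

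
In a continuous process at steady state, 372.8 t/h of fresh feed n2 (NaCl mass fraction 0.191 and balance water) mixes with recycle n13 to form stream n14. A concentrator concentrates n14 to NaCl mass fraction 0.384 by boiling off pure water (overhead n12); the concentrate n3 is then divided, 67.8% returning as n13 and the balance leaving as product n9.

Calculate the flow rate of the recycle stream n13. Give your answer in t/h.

390.4 t/h

Overall NaCl balance (none leaves overhead): NaCl in fresh feed = NaCl in product, i.e. 372.8×0.191 = (1−0.678)·n3·0.384.
n3 = 71.205/(0.384×0.322) = 575.87 t/h.
Recycle n13 = 0.678×575.87 = 390.44 t/h.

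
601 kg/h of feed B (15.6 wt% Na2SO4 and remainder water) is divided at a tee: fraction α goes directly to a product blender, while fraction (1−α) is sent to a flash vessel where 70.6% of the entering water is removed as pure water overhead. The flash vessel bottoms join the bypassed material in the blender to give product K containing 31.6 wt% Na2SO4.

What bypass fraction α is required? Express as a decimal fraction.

All 601×0.156 = 93.756 kg/h of Na2SO4 reaches K, so K = 93.756/0.316 = 296.7 kg/h and vapour = 304.3 kg/h.
The evaporator receives (1−α)·601 of feed at 0.844 water and removes 0.706 of that water:
0.706×0.844×(1−α)×601 = 304.3
(1−α) = 304.3/358.11 = 0.8497;  α = 0.1503.

0.150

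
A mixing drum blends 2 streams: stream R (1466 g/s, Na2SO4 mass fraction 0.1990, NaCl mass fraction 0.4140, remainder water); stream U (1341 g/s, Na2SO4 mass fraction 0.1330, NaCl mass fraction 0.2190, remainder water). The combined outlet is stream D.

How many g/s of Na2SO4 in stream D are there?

470.1 g/s

Na2SO4 out = Na2SO4 in = 1466×0.199 + 1341×0.133 = 470.09 g/s.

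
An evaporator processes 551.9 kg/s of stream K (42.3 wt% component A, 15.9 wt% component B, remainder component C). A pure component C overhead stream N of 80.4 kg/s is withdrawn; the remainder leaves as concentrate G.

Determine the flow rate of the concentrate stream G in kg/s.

Concentrate = 551.9 − 80.4 = 471.5 kg/s.

471.5 kg/s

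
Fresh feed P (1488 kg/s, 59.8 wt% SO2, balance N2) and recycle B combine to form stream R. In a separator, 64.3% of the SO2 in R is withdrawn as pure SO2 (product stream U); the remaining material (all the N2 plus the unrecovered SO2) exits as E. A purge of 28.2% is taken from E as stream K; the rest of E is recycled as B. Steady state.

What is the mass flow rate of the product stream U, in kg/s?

769.4 kg/s

SO2 in R: m_A = 1488×0.598 + (1−0.282)·(1−0.643)·m_A, so m_A = 889.82/0.7437 = 1196.5 kg/s.
Product U = 0.643×1196.5 = 769.37 kg/s.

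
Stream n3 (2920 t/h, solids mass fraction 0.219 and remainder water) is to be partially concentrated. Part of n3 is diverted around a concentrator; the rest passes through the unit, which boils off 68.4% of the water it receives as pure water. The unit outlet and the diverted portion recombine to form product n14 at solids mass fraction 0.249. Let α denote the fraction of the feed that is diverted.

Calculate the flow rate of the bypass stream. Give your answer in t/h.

All 2920×0.219 = 639.48 t/h of solids reaches n14, so n14 = 639.48/0.249 = 2568.2 t/h and vapour = 351.81 t/h.
The evaporator receives (1−α)·2920 of feed at 0.781 water and removes 0.684 of that water:
0.684×0.781×(1−α)×2920 = 351.81
(1−α) = 351.81/1559.9 = 0.2255;  α = 0.7745.
Bypass flow = 0.7745×2920 = 2261.4 t/h.

2261 t/h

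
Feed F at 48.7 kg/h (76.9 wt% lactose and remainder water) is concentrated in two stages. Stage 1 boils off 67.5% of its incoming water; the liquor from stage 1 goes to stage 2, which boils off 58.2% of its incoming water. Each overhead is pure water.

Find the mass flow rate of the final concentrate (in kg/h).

38.98 kg/h

water in feed = 48.7×0.231 = 11.25 kg/h.
After stage 1: water left = (1−0.675)×11.25 = 3.6562; stream total = 41.106 kg/h.
After stage 2: water left = (1−0.582)×3.6562 = 1.5283; final concentrate = 38.979 kg/h.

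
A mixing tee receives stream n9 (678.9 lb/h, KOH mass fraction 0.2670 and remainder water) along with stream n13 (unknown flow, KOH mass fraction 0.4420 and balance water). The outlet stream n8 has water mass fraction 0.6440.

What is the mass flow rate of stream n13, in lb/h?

Let n13 be the unknown flow. Total out = 678.9 + n13.
water balance: 497.63 + 0.558·n13 = 0.644·(678.9 + n13)
(0.558 − 0.644)·n13 = 0.644×678.9 − 497.63 = -60.422
n13 = -60.422 / -0.086 = 702.58 lb/h

702.6 lb/h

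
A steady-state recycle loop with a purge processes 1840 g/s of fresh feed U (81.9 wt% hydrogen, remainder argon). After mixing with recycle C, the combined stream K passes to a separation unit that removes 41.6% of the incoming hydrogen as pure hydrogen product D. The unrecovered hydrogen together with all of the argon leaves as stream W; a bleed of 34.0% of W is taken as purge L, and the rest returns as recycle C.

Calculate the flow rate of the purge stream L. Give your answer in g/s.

819.9 g/s

argon enters only via U and leaves only via the purge: 1840×0.181 = 0.340×(argon in W), and the separation unit passes all argon, so argon in K = argon in W = 979.53 g/s.
hydrogen in K: m_A = 1840×0.819 + (1−0.340)·(1−0.416)·m_A, so m_A = 1507/0.6146 = 2452.1 g/s.
W = (1−0.416)×2452.1 + 979.53 = 2411.6 g/s.
Purge L = 0.340×2411.6 = 819.93 g/s.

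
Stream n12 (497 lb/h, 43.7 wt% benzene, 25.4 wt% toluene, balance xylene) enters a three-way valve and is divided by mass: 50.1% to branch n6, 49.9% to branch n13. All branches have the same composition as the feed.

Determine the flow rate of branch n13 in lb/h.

Branch n13 flow = 0.499×497 = 248 lb/h.

248 lb/h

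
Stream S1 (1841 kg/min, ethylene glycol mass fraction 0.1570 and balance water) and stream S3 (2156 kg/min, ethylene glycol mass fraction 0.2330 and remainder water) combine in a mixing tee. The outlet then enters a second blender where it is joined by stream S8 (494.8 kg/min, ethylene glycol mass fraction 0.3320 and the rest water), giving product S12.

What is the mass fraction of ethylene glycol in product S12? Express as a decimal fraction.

0.2128

Overall, product flow = 4491.8 kg/min.
ethylene glycol in = 1841×0.157 + 2156×0.233 + 494.8×0.332 = 955.66 kg/min.
ethylene glycol fraction in S12 = 0.2128.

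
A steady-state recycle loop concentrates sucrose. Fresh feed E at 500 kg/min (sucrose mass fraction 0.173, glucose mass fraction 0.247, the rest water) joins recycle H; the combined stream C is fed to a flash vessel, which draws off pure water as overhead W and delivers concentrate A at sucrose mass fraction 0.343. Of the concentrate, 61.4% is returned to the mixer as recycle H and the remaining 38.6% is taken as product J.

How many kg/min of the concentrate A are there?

Overall sucrose balance (none leaves overhead): sucrose in fresh feed = sucrose in product, i.e. 500×0.173 = (1−0.614)·A·0.343.
A = 86.5/(0.343×0.386) = 653.33 kg/min.

653.3 kg/min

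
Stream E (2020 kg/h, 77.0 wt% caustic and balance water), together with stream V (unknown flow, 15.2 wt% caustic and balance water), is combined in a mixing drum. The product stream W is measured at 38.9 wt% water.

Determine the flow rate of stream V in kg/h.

Let V be the unknown flow. Total out = 2020 + V.
water balance: 464.6 + 0.848·V = 0.389·(2020 + V)
(0.848 − 0.389)·V = 0.389×2020 − 464.6 = 321.18
V = 321.18 / 0.459 = 699.74 kg/h

699.7 kg/h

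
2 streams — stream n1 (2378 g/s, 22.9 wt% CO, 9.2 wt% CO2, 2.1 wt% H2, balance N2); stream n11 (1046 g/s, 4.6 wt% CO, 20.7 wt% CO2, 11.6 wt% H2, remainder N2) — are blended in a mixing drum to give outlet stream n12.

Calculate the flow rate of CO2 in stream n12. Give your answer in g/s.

435.3 g/s

CO2 out = CO2 in = 2378×0.092 + 1046×0.207 = 435.3 g/s.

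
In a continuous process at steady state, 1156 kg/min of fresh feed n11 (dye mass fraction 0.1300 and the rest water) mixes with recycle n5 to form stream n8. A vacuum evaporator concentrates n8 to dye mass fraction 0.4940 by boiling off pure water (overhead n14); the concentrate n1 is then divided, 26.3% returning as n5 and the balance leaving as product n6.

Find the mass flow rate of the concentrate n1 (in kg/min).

Overall dye balance (none leaves overhead): dye in fresh feed = dye in product, i.e. 1156×0.130 = (1−0.263)·n1·0.494.
n1 = 150.28/(0.494×0.737) = 412.77 kg/min.

412.8 kg/min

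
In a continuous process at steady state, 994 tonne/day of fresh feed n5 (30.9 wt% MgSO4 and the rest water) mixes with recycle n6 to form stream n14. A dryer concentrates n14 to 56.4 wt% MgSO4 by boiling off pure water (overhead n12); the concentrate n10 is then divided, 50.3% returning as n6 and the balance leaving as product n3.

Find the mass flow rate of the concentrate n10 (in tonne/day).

1096 tonne/day

Overall MgSO4 balance (none leaves overhead): MgSO4 in fresh feed = MgSO4 in product, i.e. 994×0.309 = (1−0.503)·n10·0.564.
n10 = 307.15/(0.564×0.497) = 1095.7 tonne/day.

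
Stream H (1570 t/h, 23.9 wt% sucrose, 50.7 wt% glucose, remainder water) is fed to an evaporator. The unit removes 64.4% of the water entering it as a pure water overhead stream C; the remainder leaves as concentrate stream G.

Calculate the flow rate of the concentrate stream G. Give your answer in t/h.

1313 t/h

water entering = 1570×0.254 = 398.78 t/h; overhead removed = 0.644×398.78 = 256.81 t/h.
Concentrate = 1570 − 256.81 = 1313.2 t/h.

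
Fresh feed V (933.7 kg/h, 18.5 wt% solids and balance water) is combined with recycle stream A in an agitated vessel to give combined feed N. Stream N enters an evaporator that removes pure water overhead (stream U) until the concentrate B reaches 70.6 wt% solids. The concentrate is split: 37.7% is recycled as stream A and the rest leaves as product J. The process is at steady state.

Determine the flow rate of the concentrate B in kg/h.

392.7 kg/h

Overall solids balance (none leaves overhead): solids in fresh feed = solids in product, i.e. 933.7×0.185 = (1−0.377)·B·0.706.
B = 172.73/(0.706×0.623) = 392.72 kg/h.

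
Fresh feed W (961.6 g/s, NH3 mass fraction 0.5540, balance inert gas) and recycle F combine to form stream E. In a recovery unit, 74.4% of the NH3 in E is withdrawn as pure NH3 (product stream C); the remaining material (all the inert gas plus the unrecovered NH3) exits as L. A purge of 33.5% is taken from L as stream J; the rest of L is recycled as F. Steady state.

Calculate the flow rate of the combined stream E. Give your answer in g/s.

1922 g/s

inert gas enters only via W and leaves only via the purge: 961.6×0.446 = 0.335×(inert gas in L), and the recovery unit passes all inert gas, so inert gas in E = inert gas in L = 1280.2 g/s.
NH3 in E: m_A = 961.6×0.554 + (1−0.335)·(1−0.744)·m_A, so m_A = 532.73/0.8298 = 642.02 g/s.
E = 642.02 + 1280.2 = 1922.2 g/s.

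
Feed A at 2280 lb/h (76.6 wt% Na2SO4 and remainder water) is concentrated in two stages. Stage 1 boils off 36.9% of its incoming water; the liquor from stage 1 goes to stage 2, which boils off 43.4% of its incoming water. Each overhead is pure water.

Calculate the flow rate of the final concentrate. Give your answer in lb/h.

1937 lb/h

water in feed = 2280×0.234 = 533.52 lb/h.
After stage 1: water left = (1−0.369)×533.52 = 336.65; stream total = 2083.1 lb/h.
After stage 2: water left = (1−0.434)×336.65 = 190.54; final concentrate = 1937 lb/h.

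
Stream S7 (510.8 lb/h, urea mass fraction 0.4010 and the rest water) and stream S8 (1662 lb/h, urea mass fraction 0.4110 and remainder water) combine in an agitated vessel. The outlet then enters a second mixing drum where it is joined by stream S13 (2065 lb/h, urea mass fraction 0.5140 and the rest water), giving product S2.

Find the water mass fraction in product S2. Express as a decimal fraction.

Overall, product flow = 4237.8 lb/h.
water in = 510.8×0.599 + 1662×0.589 + 2065×0.486 = 2288.5 lb/h.
water fraction in S2 = 0.5400.

0.5400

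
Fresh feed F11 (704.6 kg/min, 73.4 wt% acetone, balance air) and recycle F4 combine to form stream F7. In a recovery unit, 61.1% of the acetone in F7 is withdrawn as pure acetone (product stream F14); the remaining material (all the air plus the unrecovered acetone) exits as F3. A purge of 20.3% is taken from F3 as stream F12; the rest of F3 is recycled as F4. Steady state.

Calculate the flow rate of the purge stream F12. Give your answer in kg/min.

air enters only via F11 and leaves only via the purge: 704.6×0.266 = 0.203×(air in F3), and the recovery unit passes all air, so air in F7 = air in F3 = 923.27 kg/min.
acetone in F7: m_A = 704.6×0.734 + (1−0.203)·(1−0.611)·m_A, so m_A = 517.18/0.6900 = 749.57 kg/min.
F3 = (1−0.611)×749.57 + 923.27 = 1214.9 kg/min.
Purge F12 = 0.203×1214.9 = 246.61 kg/min.

246.6 kg/min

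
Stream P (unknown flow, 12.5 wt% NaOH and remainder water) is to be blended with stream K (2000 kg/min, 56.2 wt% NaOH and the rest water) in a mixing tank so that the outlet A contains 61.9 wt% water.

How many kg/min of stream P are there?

Let P be the unknown flow. Total out = 2000 + P.
water balance: 876 + 0.875·P = 0.619·(2000 + P)
(0.875 − 0.619)·P = 0.619×2000 − 876 = 362
P = 362 / 0.256 = 1414.1 kg/min

1414 kg/min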